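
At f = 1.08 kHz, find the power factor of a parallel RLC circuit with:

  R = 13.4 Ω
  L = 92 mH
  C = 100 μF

Step 1 — Angular frequency: ω = 2π·f = 2π·1080 = 6786 rad/s.
Step 2 — Component impedances:
  R: Z = R = 13.4 Ω
  L: Z = jωL = j·6786·0.092 = 0 + j624.3 Ω
  C: Z = 1/(jωC) = -j/(ω·C) = 0 - j1.474 Ω
Step 3 — Parallel combination: 1/Z_total = 1/R + 1/L + 1/C; Z_total = 0.1609 - j1.459 Ω = 1.468∠-83.7° Ω.
Step 4 — Power factor: PF = cos(φ) = Re(Z)/|Z| = 0.1609/1.468 = 0.1096.
Step 5 — Type: Im(Z) = -1.459 ⇒ leading (phase φ = -83.7°).

PF = 0.1096 (leading, φ = -83.7°)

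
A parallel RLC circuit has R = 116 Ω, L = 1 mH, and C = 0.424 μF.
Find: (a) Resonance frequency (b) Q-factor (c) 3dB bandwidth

Step 1 — Resonance: ω₀ = 1/√(LC) = 1/√(0.001·4.24e-07) = 4.856e+04 rad/s.
Step 2 — f₀ = ω₀/(2π) = 7729 Hz.
Step 3 — Parallel Q: Q = R/(ω₀L) = 116/(4.856e+04·0.001) = 2.389.
Step 4 — Bandwidth: Δω = ω₀/Q = 2.033e+04 rad/s; BW = Δω/(2π) = 3236 Hz.

(a) f₀ = 7729 Hz  (b) Q = 2.389  (c) BW = 3236 Hz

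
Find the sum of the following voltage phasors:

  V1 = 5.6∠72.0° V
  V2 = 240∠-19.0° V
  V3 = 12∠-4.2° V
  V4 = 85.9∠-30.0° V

Step 1 — Convert each phasor to rectangular form:
  V1 = 5.6·(cos(72.0°) + j·sin(72.0°)) = 1.73 + j5.326 V
  V2 = 240·(cos(-19.0°) + j·sin(-19.0°)) = 226.9 - j78.14 V
  V3 = 12·(cos(-4.2°) + j·sin(-4.2°)) = 11.97 - j0.8789 V
  V4 = 85.9·(cos(-30.0°) + j·sin(-30.0°)) = 74.39 - j42.95 V
Step 2 — Sum components: V_total = 315 - j116.6 V.
Step 3 — Convert to polar: |V_total| = 335.9 V, ∠V_total = -20.3°.

V_total = 335.9∠-20.3° V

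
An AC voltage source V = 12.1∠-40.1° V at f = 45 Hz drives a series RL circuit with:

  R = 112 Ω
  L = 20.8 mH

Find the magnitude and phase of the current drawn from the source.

Step 1 — Angular frequency: ω = 2π·f = 2π·45 = 282.7 rad/s.
Step 2 — Component impedances:
  R: Z = R = 112 Ω
  L: Z = jωL = j·282.7·0.0208 = 0 + j5.881 Ω
Step 3 — Series combination: Z_total = R + L = 112 + j5.881 Ω = 112.2∠3.0° Ω.
Step 4 — Source phasor: V = 12.1∠-40.1° V = 9.256 - j7.794 V.
Step 5 — Ohm's law: I = V / Z_total = (9.256 - j7.794) / (112 + j5.881) = 0.07877 - j0.07372 A.
Step 6 — Convert to polar: |I| = 0.1079 A, ∠I = -43.1°.

I = 0.1079∠-43.1° A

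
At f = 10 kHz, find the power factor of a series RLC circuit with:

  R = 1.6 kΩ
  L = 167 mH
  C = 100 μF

Step 1 — Angular frequency: ω = 2π·f = 2π·1e+04 = 6.283e+04 rad/s.
Step 2 — Component impedances:
  R: Z = R = 1600 Ω
  L: Z = jωL = j·6.283e+04·0.167 = 0 + j1.049e+04 Ω
  C: Z = 1/(jωC) = -j/(ω·C) = 0 - j0.1592 Ω
Step 3 — Series combination: Z_total = R + L + C = 1600 + j1.049e+04 Ω = 1.061e+04∠81.3° Ω.
Step 4 — Power factor: PF = cos(φ) = Re(Z)/|Z| = 1600/10614 = 0.1507.
Step 5 — Type: Im(Z) = 1.049e+04 ⇒ lagging (phase φ = 81.3°).

PF = 0.1507 (lagging, φ = 81.3°)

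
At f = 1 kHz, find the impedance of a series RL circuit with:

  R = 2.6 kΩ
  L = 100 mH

Step 1 — Angular frequency: ω = 2π·f = 2π·1000 = 6283 rad/s.
Step 2 — Component impedances:
  R: Z = R = 2600 Ω
  L: Z = jωL = j·6283·0.1 = 0 + j628.3 Ω
Step 3 — Series combination: Z_total = R + L = 2600 + j628.3 Ω = 2675∠13.6° Ω.

Z = 2600 + j628.3 Ω = 2675∠13.6° Ω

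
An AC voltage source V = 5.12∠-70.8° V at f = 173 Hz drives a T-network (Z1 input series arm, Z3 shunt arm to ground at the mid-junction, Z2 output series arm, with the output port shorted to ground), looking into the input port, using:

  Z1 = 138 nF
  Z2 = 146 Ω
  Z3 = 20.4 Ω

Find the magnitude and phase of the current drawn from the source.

Step 1 — Angular frequency: ω = 2π·f = 2π·173 = 1087 rad/s.
Step 2 — Component impedances:
  Z1: Z = 1/(jωC) = -j/(ω·C) = 0 - j6666 Ω
  Z2: Z = R = 146 Ω
  Z3: Z = R = 20.4 Ω
Step 3 — With the output port shorted to ground, the output series arm Z2 runs from the junction to ground; the shunt arm Z3 also runs from the junction to ground. They appear in parallel: Z3 || Z2 = 17.9 Ω.
Step 4 — Series with input arm Z1: Z_in = Z1 + (Z3 || Z2) = 17.9 - j6666 Ω = 6666∠-89.8° Ω.
Step 5 — Source phasor: V = 5.12∠-70.8° V = 1.684 - j4.835 V.
Step 6 — Ohm's law: I = V / Z_total = (1.684 - j4.835) / (17.9 - j6666) = 0.000726 + j0.0002506 A.
Step 7 — Convert to polar: |I| = 0.000768 A, ∠I = 19.0°.

I = 0.000768∠19.0° A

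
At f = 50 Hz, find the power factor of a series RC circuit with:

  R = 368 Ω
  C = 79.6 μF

Step 1 — Angular frequency: ω = 2π·f = 2π·50 = 314.2 rad/s.
Step 2 — Component impedances:
  R: Z = R = 368 Ω
  C: Z = 1/(jωC) = -j/(ω·C) = 0 - j39.99 Ω
Step 3 — Series combination: Z_total = R + C = 368 - j39.99 Ω = 370.2∠-6.2° Ω.
Step 4 — Power factor: PF = cos(φ) = Re(Z)/|Z| = 368/370.2 = 0.9941.
Step 5 — Type: Im(Z) = -39.99 ⇒ leading (phase φ = -6.2°).

PF = 0.9941 (leading, φ = -6.2°)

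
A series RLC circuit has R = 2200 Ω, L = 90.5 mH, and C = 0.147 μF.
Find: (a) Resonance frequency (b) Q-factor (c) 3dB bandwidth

Step 1 — Resonance: ω₀ = 1/√(LC) = 1/√(0.0905·1.47e-07) = 8670 rad/s.
Step 2 — f₀ = ω₀/(2π) = 1380 Hz.
Step 3 — Series Q: Q = ω₀L/R = 8670·0.0905/2200 = 0.3567.
Step 4 — Bandwidth: Δω = ω₀/Q = 2.431e+04 rad/s; BW = Δω/(2π) = 3869 Hz.

(a) f₀ = 1380 Hz  (b) Q = 0.3567  (c) BW = 3869 Hz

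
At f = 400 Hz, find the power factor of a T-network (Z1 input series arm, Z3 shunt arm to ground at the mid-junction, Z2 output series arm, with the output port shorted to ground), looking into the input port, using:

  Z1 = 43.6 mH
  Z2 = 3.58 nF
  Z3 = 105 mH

Step 1 — Angular frequency: ω = 2π·f = 2π·400 = 2513 rad/s.
Step 2 — Component impedances:
  Z1: Z = jωL = j·2513·0.0436 = 0 + j109.6 Ω
  Z2: Z = 1/(jωC) = -j/(ω·C) = 0 - j1.111e+05 Ω
  Z3: Z = jωL = j·2513·0.105 = 0 + j263.9 Ω
Step 3 — With the output port shorted to ground, the output series arm Z2 runs from the junction to ground; the shunt arm Z3 also runs from the junction to ground. They appear in parallel: Z3 || Z2 = 0 + j264.5 Ω.
Step 4 — Series with input arm Z1: Z_in = Z1 + (Z3 || Z2) = 0 + j374.1 Ω = 374.1∠90.0° Ω.
Step 5 — Power factor: PF = cos(φ) = Re(Z)/|Z| = 0/374.1 = 0.
Step 6 — Type: Im(Z) = 374.1 ⇒ lagging (phase φ = 90.0°).

PF = 0 (lagging, φ = 90.0°)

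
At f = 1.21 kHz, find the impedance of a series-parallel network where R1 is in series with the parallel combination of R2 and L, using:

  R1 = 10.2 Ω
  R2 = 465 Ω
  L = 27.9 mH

Step 1 — Angular frequency: ω = 2π·f = 2π·1210 = 7603 rad/s.
Step 2 — Component impedances:
  R1: Z = R = 10.2 Ω
  R2: Z = R = 465 Ω
  L: Z = jωL = j·7603·0.0279 = 0 + j212.1 Ω
Step 3 — Parallel branch: R2 || L = 1/(1/R2 + 1/L) = 80.09 + j175.6 Ω.
Step 4 — Series with R1: Z_total = R1 + (R2 || L) = 90.29 + j175.6 Ω = 197.4∠62.8° Ω.

Z = 90.29 + j175.6 Ω = 197.4∠62.8° Ω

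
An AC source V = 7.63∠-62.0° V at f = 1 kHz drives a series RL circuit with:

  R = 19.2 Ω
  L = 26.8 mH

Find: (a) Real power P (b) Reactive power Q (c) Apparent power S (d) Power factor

Step 1 — Angular frequency: ω = 2π·f = 2π·1000 = 6283 rad/s.
Step 2 — Component impedances:
  R: Z = R = 19.2 Ω
  L: Z = jωL = j·6283·0.0268 = 0 + j168.4 Ω
Step 3 — Series combination: Z_total = R + L = 19.2 + j168.4 Ω = 169.5∠83.5° Ω.
Step 4 — Source phasor: V = 7.63∠-62.0° V = 3.582 - j6.737 V.
Step 5 — Current: I = V / Z = -0.0371 - j0.0255 A = 0.04502∠-145.5° A.
Step 6 — Complex power: S = V·I* = 0.03891 + j0.3413 VA.
Step 7 — Real power: P = Re(S) = 0.03891 W.
Step 8 — Reactive power: Q = Im(S) = 0.3413 VAR.
Step 9 — Apparent power: |S| = 0.3435 VA.
Step 10 — Power factor: PF = P/|S| = 0.1133 (lagging).

(a) P = 0.03891 W  (b) Q = 0.3413 VAR  (c) S = 0.3435 VA  (d) PF = 0.1133 (lagging)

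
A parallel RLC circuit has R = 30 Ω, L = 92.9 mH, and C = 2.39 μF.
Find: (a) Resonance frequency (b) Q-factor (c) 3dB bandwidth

Step 1 — Resonance: ω₀ = 1/√(LC) = 1/√(0.0929·2.39e-06) = 2122 rad/s.
Step 2 — f₀ = ω₀/(2π) = 337.8 Hz.
Step 3 — Parallel Q: Q = R/(ω₀L) = 30/(2122·0.0929) = 0.1522.
Step 4 — Bandwidth: Δω = ω₀/Q = 1.395e+04 rad/s; BW = Δω/(2π) = 2220 Hz.

(a) f₀ = 337.8 Hz  (b) Q = 0.1522  (c) BW = 2220 Hz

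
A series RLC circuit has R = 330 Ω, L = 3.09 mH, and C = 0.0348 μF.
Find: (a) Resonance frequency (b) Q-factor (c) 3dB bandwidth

Step 1 — Resonance: ω₀ = 1/√(LC) = 1/√(0.00309·3.48e-08) = 9.643e+04 rad/s.
Step 2 — f₀ = ω₀/(2π) = 1.535e+04 Hz.
Step 3 — Series Q: Q = ω₀L/R = 9.643e+04·0.00309/330 = 0.903.
Step 4 — Bandwidth: Δω = ω₀/Q = 1.068e+05 rad/s; BW = Δω/(2π) = 1.7e+04 Hz.

(a) f₀ = 1.535e+04 Hz  (b) Q = 0.903  (c) BW = 1.7e+04 Hz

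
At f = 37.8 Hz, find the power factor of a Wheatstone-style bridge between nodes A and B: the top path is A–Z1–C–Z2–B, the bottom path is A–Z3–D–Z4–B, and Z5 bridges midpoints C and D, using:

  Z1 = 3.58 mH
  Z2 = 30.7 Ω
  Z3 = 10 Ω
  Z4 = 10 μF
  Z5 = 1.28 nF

Step 1 — Angular frequency: ω = 2π·f = 2π·37.8 = 237.5 rad/s.
Step 2 — Component impedances:
  Z1: Z = jωL = j·237.5·0.00358 = 0 + j0.8503 Ω
  Z2: Z = R = 30.7 Ω
  Z3: Z = R = 10 Ω
  Z4: Z = 1/(jωC) = -j/(ω·C) = 0 - j421 Ω
  Z5: Z = 1/(jωC) = -j/(ω·C) = 0 - j3.289e+06 Ω
Step 3 — Bridge requires nodal analysis (the Z5 bridge couples midpoints C and D, so the two paths cannot be reduced to a simple series/parallel combination). Setting node B to ground and injecting 1 A at node A, the 3-node admittance system at A, C, D solves to V_A = Z_AB = 30.61 - j1.382 Ω = 30.64∠-2.6° Ω.
Step 4 — Power factor: PF = cos(φ) = Re(Z)/|Z| = 30.61/30.64 = 0.999.
Step 5 — Type: Im(Z) = -1.382 ⇒ leading (phase φ = -2.6°).

PF = 0.999 (leading, φ = -2.6°)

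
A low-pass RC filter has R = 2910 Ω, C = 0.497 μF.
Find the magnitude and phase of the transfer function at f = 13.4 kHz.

Step 1 — Angular frequency: ω = 2π·1.34e+04 = 8.419e+04 rad/s.
Step 2 — Transfer function: H(jω) = 1/(1 + jωRC).
Step 3 — Denominator: 1 + jωRC = 1 + j·8.419e+04·2910·4.97e-07 = 1 + j121.8.
Step 4 — H = 6.744e-05 - j0.008212.
Step 5 — Magnitude: |H| = 0.008212 (-41.7 dB); phase: φ = -89.5°.

|H| = 0.008212 (-41.7 dB), φ = -89.5°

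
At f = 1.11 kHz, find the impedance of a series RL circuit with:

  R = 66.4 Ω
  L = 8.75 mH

Step 1 — Angular frequency: ω = 2π·f = 2π·1110 = 6974 rad/s.
Step 2 — Component impedances:
  R: Z = R = 66.4 Ω
  L: Z = jωL = j·6974·0.00875 = 0 + j61.03 Ω
Step 3 — Series combination: Z_total = R + L = 66.4 + j61.03 Ω = 90.18∠42.6° Ω.

Z = 66.4 + j61.03 Ω = 90.18∠42.6° Ω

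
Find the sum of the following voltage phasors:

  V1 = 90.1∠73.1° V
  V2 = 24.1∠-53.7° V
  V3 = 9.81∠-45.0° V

Step 1 — Convert each phasor to rectangular form:
  V1 = 90.1·(cos(73.1°) + j·sin(73.1°)) = 26.19 + j86.21 V
  V2 = 24.1·(cos(-53.7°) + j·sin(-53.7°)) = 14.27 - j19.42 V
  V3 = 9.81·(cos(-45.0°) + j·sin(-45.0°)) = 6.937 - j6.937 V
Step 2 — Sum components: V_total = 47.4 + j59.85 V.
Step 3 — Convert to polar: |V_total| = 76.34 V, ∠V_total = 51.6°.

V_total = 76.34∠51.6° V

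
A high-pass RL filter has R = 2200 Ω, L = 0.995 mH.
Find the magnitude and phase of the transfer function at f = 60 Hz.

Step 1 — Angular frequency: ω = 2π·60 = 377 rad/s.
Step 2 — Transfer function: H(jω) = jωL/(R + jωL).
Step 3 — Numerator jωL = j·0.3751; denominator R + jωL = 2200 + j0.3751.
Step 4 — H = 2.907e-08 + j0.0001705.
Step 5 — Magnitude: |H| = 0.0001705 (-75.4 dB); phase: φ = 90.0°.

|H| = 0.0001705 (-75.4 dB), φ = 90.0°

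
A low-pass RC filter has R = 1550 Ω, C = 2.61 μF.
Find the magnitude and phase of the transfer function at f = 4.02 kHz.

Step 1 — Angular frequency: ω = 2π·4020 = 2.526e+04 rad/s.
Step 2 — Transfer function: H(jω) = 1/(1 + jωRC).
Step 3 — Denominator: 1 + jωRC = 1 + j·2.526e+04·1550·2.61e-06 = 1 + j102.2.
Step 4 — H = 9.576e-05 - j0.009785.
Step 5 — Magnitude: |H| = 0.009786 (-40.2 dB); phase: φ = -89.4°.

|H| = 0.009786 (-40.2 dB), φ = -89.4°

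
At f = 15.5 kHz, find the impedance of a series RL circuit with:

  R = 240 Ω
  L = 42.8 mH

Step 1 — Angular frequency: ω = 2π·f = 2π·1.55e+04 = 9.739e+04 rad/s.
Step 2 — Component impedances:
  R: Z = R = 240 Ω
  L: Z = jωL = j·9.739e+04·0.0428 = 0 + j4168 Ω
Step 3 — Series combination: Z_total = R + L = 240 + j4168 Ω = 4175∠86.7° Ω.

Z = 240 + j4168 Ω = 4175∠86.7° Ω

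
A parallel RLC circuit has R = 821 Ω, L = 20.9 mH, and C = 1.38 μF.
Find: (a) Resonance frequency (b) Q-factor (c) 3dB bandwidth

Step 1 — Resonance: ω₀ = 1/√(LC) = 1/√(0.0209·1.38e-06) = 5888 rad/s.
Step 2 — f₀ = ω₀/(2π) = 937.1 Hz.
Step 3 — Parallel Q: Q = R/(ω₀L) = 821/(5888·0.0209) = 6.671.
Step 4 — Bandwidth: Δω = ω₀/Q = 882.6 rad/s; BW = Δω/(2π) = 140.5 Hz.

(a) f₀ = 937.1 Hz  (b) Q = 6.671  (c) BW = 140.5 Hz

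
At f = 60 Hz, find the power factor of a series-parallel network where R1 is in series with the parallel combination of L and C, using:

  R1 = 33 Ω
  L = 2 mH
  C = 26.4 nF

Step 1 — Angular frequency: ω = 2π·f = 2π·60 = 377 rad/s.
Step 2 — Component impedances:
  R1: Z = R = 33 Ω
  L: Z = jωL = j·377·0.002 = 0 + j0.754 Ω
  C: Z = 1/(jωC) = -j/(ω·C) = 0 - j1.005e+05 Ω
Step 3 — Parallel branch: L || C = 1/(1/L + 1/C) = 0 + j0.754 Ω.
Step 4 — Series with R1: Z_total = R1 + (L || C) = 33 + j0.754 Ω = 33.01∠1.3° Ω.
Step 5 — Power factor: PF = cos(φ) = Re(Z)/|Z| = 33/33.01 = 0.9997.
Step 6 — Type: Im(Z) = 0.754 ⇒ lagging (phase φ = 1.3°).

PF = 0.9997 (lagging, φ = 1.3°)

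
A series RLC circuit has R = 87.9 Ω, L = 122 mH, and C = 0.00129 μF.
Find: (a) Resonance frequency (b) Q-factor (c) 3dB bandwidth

Step 1 — Resonance: ω₀ = 1/√(LC) = 1/√(0.122·1.29e-09) = 7.971e+04 rad/s.
Step 2 — f₀ = ω₀/(2π) = 1.269e+04 Hz.
Step 3 — Series Q: Q = ω₀L/R = 7.971e+04·0.122/87.9 = 110.6.
Step 4 — Bandwidth: Δω = ω₀/Q = 720.5 rad/s; BW = Δω/(2π) = 114.7 Hz.

(a) f₀ = 1.269e+04 Hz  (b) Q = 110.6  (c) BW = 114.7 Hz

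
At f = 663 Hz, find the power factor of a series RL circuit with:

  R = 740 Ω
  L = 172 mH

Step 1 — Angular frequency: ω = 2π·f = 2π·663 = 4166 rad/s.
Step 2 — Component impedances:
  R: Z = R = 740 Ω
  L: Z = jωL = j·4166·0.172 = 0 + j716.5 Ω
Step 3 — Series combination: Z_total = R + L = 740 + j716.5 Ω = 1030∠44.1° Ω.
Step 4 — Power factor: PF = cos(φ) = Re(Z)/|Z| = 740/1030 = 0.7184.
Step 5 — Type: Im(Z) = 716.5 ⇒ lagging (phase φ = 44.1°).

PF = 0.7184 (lagging, φ = 44.1°)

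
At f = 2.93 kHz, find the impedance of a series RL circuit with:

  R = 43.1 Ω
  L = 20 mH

Step 1 — Angular frequency: ω = 2π·f = 2π·2930 = 1.841e+04 rad/s.
Step 2 — Component impedances:
  R: Z = R = 43.1 Ω
  L: Z = jωL = j·1.841e+04·0.02 = 0 + j368.2 Ω
Step 3 — Series combination: Z_total = R + L = 43.1 + j368.2 Ω = 370.7∠83.3° Ω.

Z = 43.1 + j368.2 Ω = 370.7∠83.3° Ω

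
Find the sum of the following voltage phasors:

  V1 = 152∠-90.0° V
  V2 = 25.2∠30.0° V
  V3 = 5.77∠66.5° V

Step 1 — Convert each phasor to rectangular form:
  V1 = 152·(cos(-90.0°) + j·sin(-90.0°)) = 0 - j152 V
  V2 = 25.2·(cos(30.0°) + j·sin(30.0°)) = 21.82 + j12.6 V
  V3 = 5.77·(cos(66.5°) + j·sin(66.5°)) = 2.301 + j5.291 V
Step 2 — Sum components: V_total = 24.12 - j134.1 V.
Step 3 — Convert to polar: |V_total| = 136.3 V, ∠V_total = -79.8°.

V_total = 136.3∠-79.8° V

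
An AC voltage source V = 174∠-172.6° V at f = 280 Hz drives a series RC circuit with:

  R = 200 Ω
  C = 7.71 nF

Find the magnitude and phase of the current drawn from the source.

Step 1 — Angular frequency: ω = 2π·f = 2π·280 = 1759 rad/s.
Step 2 — Component impedances:
  R: Z = R = 200 Ω
  C: Z = 1/(jωC) = -j/(ω·C) = 0 - j7.372e+04 Ω
Step 3 — Series combination: Z_total = R + C = 200 - j7.372e+04 Ω = 7.372e+04∠-89.8° Ω.
Step 4 — Source phasor: V = 174∠-172.6° V = -172.6 - j22.41 V.
Step 5 — Ohm's law: I = V / Z_total = (-172.6 - j22.41) / (200 - j7.372e+04) = 0.0002976 - j0.002341 A.
Step 6 — Convert to polar: |I| = 0.00236 A, ∠I = -82.8°.

I = 0.00236∠-82.8° A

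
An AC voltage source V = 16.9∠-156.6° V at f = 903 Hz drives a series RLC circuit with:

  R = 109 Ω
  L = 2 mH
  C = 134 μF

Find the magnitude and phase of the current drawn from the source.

Step 1 — Angular frequency: ω = 2π·f = 2π·903 = 5674 rad/s.
Step 2 — Component impedances:
  R: Z = R = 109 Ω
  L: Z = jωL = j·5674·0.002 = 0 + j11.35 Ω
  C: Z = 1/(jωC) = -j/(ω·C) = 0 - j1.315 Ω
Step 3 — Series combination: Z_total = R + L + C = 109 + j10.03 Ω = 109.5∠5.3° Ω.
Step 4 — Source phasor: V = 16.9∠-156.6° V = -15.51 - j6.712 V.
Step 5 — Ohm's law: I = V / Z_total = (-15.51 - j6.712) / (109 + j10.03) = -0.1467 - j0.04807 A.
Step 6 — Convert to polar: |I| = 0.1544 A, ∠I = -161.9°.

I = 0.1544∠-161.9° A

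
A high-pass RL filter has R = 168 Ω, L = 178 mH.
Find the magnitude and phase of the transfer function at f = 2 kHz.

Step 1 — Angular frequency: ω = 2π·2000 = 1.257e+04 rad/s.
Step 2 — Transfer function: H(jω) = jωL/(R + jωL).
Step 3 — Numerator jωL = j·2237; denominator R + jωL = 168 + j2237.
Step 4 — H = 0.9944 + j0.07469.
Step 5 — Magnitude: |H| = 0.9972 (-0.0 dB); phase: φ = 4.3°.

|H| = 0.9972 (-0.0 dB), φ = 4.3°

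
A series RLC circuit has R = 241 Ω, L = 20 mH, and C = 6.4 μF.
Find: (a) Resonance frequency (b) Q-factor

Step 1 — Resonance condition Im(Z)=0 gives ω₀ = 1/√(LC).
Step 2 — ω₀ = 1/√(0.02·6.4e-06) = 2795 rad/s.
Step 3 — f₀ = ω₀/(2π) = 444.9 Hz.
Step 4 — Series Q: Q = ω₀L/R = 2795·0.02/241 = 0.232.

(a) f₀ = 444.9 Hz  (b) Q = 0.232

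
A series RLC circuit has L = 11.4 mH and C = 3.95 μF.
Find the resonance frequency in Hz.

Step 1 — Resonance condition Im(Z)=0 gives ω₀ = 1/√(LC).
Step 2 — ω₀ = 1/√(0.0114·3.95e-06) = 4712 rad/s.
Step 3 — f₀ = ω₀/(2π) = 750 Hz.

f₀ = 750 Hz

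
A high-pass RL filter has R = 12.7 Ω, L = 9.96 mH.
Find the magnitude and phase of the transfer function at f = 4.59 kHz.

Step 1 — Angular frequency: ω = 2π·4590 = 2.884e+04 rad/s.
Step 2 — Transfer function: H(jω) = jωL/(R + jωL).
Step 3 — Numerator jωL = j·287.2; denominator R + jωL = 12.7 + j287.2.
Step 4 — H = 0.998 + j0.04413.
Step 5 — Magnitude: |H| = 0.999 (-0.0 dB); phase: φ = 2.5°.

|H| = 0.999 (-0.0 dB), φ = 2.5°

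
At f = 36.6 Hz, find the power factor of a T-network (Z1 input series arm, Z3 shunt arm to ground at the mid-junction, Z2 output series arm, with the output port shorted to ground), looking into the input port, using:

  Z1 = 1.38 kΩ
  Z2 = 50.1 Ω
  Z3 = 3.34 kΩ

Step 1 — Angular frequency: ω = 2π·f = 2π·36.6 = 230 rad/s.
Step 2 — Component impedances:
  Z1: Z = R = 1380 Ω
  Z2: Z = R = 50.1 Ω
  Z3: Z = R = 3340 Ω
Step 3 — With the output port shorted to ground, the output series arm Z2 runs from the junction to ground; the shunt arm Z3 also runs from the junction to ground. They appear in parallel: Z3 || Z2 = 49.36 Ω.
Step 4 — Series with input arm Z1: Z_in = Z1 + (Z3 || Z2) = 1429 Ω = 1429∠0.0° Ω.
Step 5 — Power factor: PF = cos(φ) = Re(Z)/|Z| = 1429/1429 = 1.
Step 6 — Type: Im(Z) = 0 ⇒ unity (phase φ = 0.0°).

PF = 1 (unity, φ = 0.0°)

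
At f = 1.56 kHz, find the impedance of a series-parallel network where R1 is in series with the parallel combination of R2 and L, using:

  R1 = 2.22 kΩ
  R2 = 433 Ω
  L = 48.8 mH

Step 1 — Angular frequency: ω = 2π·f = 2π·1560 = 9802 rad/s.
Step 2 — Component impedances:
  R1: Z = R = 2220 Ω
  R2: Z = R = 433 Ω
  L: Z = jωL = j·9802·0.0488 = 0 + j478.3 Ω
Step 3 — Parallel branch: R2 || L = 1/(1/R2 + 1/L) = 238 + j215.4 Ω.
Step 4 — Series with R1: Z_total = R1 + (R2 || L) = 2458 + j215.4 Ω = 2467∠5.0° Ω.

Z = 2458 + j215.4 Ω = 2467∠5.0° Ω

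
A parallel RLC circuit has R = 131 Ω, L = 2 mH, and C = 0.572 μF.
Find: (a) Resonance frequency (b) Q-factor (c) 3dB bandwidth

Step 1 — Resonance: ω₀ = 1/√(LC) = 1/√(0.002·5.72e-07) = 2.957e+04 rad/s.
Step 2 — f₀ = ω₀/(2π) = 4706 Hz.
Step 3 — Parallel Q: Q = R/(ω₀L) = 131/(2.957e+04·0.002) = 2.215.
Step 4 — Bandwidth: Δω = ω₀/Q = 1.335e+04 rad/s; BW = Δω/(2π) = 2124 Hz.

(a) f₀ = 4706 Hz  (b) Q = 2.215  (c) BW = 2124 Hz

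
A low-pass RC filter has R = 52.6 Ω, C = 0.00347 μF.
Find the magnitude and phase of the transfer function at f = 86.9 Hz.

Step 1 — Angular frequency: ω = 2π·86.9 = 546 rad/s.
Step 2 — Transfer function: H(jω) = 1/(1 + jωRC).
Step 3 — Denominator: 1 + jωRC = 1 + j·546·52.6·3.47e-09 = 1 + j9.966e-05.
Step 4 — H = 1 - j9.966e-05.
Step 5 — Magnitude: |H| = 1 (-0.0 dB); phase: φ = -0.0°.

|H| = 1 (-0.0 dB), φ = -0.0°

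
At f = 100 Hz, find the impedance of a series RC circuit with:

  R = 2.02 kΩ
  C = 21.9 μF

Step 1 — Angular frequency: ω = 2π·f = 2π·100 = 628.3 rad/s.
Step 2 — Component impedances:
  R: Z = R = 2020 Ω
  C: Z = 1/(jωC) = -j/(ω·C) = 0 - j72.67 Ω
Step 3 — Series combination: Z_total = R + C = 2020 - j72.67 Ω = 2021∠-2.1° Ω.

Z = 2020 - j72.67 Ω = 2021∠-2.1° Ω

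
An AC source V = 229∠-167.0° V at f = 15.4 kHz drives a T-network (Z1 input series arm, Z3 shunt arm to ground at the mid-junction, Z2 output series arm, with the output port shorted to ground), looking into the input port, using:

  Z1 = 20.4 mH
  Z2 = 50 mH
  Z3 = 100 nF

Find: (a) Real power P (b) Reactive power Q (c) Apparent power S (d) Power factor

Step 1 — Angular frequency: ω = 2π·f = 2π·1.54e+04 = 9.676e+04 rad/s.
Step 2 — Component impedances:
  Z1: Z = jωL = j·9.676e+04·0.0204 = 0 + j1974 Ω
  Z2: Z = jωL = j·9.676e+04·0.05 = 0 + j4838 Ω
  Z3: Z = 1/(jωC) = -j/(ω·C) = 0 - j103.3 Ω
Step 3 — With the output port shorted to ground, the output series arm Z2 runs from the junction to ground; the shunt arm Z3 also runs from the junction to ground. They appear in parallel: Z3 || Z2 = 0 - j105.6 Ω.
Step 4 — Series with input arm Z1: Z_in = Z1 + (Z3 || Z2) = 0 + j1868 Ω = 1868∠90.0° Ω.
Step 5 — Source phasor: V = 229∠-167.0° V = -223.1 - j51.51 V.
Step 6 — Current: I = V / Z = -0.02757 + j0.1194 A = 0.1226∠103.0° A.
Step 7 — Complex power: S = V·I* = 0 + j28.07 VA.
Step 8 — Real power: P = Re(S) = 0 W.
Step 9 — Reactive power: Q = Im(S) = 28.07 VAR.
Step 10 — Apparent power: |S| = 28.07 VA.
Step 11 — Power factor: PF = P/|S| = 0 (lagging).

(a) P = 0 W  (b) Q = 28.07 VAR  (c) S = 28.07 VA  (d) PF = 0 (lagging)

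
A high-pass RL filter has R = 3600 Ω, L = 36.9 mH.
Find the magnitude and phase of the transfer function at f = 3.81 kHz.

Step 1 — Angular frequency: ω = 2π·3810 = 2.394e+04 rad/s.
Step 2 — Transfer function: H(jω) = jωL/(R + jωL).
Step 3 — Numerator jωL = j·883.3; denominator R + jωL = 3600 + j883.3.
Step 4 — H = 0.05679 + j0.2314.
Step 5 — Magnitude: |H| = 0.2383 (-12.5 dB); phase: φ = 76.2°.

|H| = 0.2383 (-12.5 dB), φ = 76.2°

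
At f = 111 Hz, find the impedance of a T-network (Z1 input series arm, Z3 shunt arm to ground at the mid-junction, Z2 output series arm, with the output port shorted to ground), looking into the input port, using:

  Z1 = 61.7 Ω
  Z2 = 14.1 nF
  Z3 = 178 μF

Step 1 — Angular frequency: ω = 2π·f = 2π·111 = 697.4 rad/s.
Step 2 — Component impedances:
  Z1: Z = R = 61.7 Ω
  Z2: Z = 1/(jωC) = -j/(ω·C) = 0 - j1.017e+05 Ω
  Z3: Z = 1/(jωC) = -j/(ω·C) = 0 - j8.055 Ω
Step 3 — With the output port shorted to ground, the output series arm Z2 runs from the junction to ground; the shunt arm Z3 also runs from the junction to ground. They appear in parallel: Z3 || Z2 = 0 - j8.055 Ω.
Step 4 — Series with input arm Z1: Z_in = Z1 + (Z3 || Z2) = 61.7 - j8.055 Ω = 62.22∠-7.4° Ω.

Z = 61.7 - j8.055 Ω = 62.22∠-7.4° Ω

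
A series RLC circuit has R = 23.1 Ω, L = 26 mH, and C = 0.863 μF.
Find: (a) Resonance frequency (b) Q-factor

Step 1 — Resonance condition Im(Z)=0 gives ω₀ = 1/√(LC).
Step 2 — ω₀ = 1/√(0.026·8.63e-07) = 6676 rad/s.
Step 3 — f₀ = ω₀/(2π) = 1062 Hz.
Step 4 — Series Q: Q = ω₀L/R = 6676·0.026/23.1 = 7.514.

(a) f₀ = 1062 Hz  (b) Q = 7.514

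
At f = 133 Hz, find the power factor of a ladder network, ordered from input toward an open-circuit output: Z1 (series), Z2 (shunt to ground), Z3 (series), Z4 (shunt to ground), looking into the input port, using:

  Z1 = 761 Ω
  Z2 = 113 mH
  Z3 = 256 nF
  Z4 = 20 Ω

Step 1 — Angular frequency: ω = 2π·f = 2π·133 = 835.7 rad/s.
Step 2 — Component impedances:
  Z1: Z = R = 761 Ω
  Z2: Z = jωL = j·835.7·0.113 = 0 + j94.43 Ω
  Z3: Z = 1/(jωC) = -j/(ω·C) = 0 - j4674 Ω
  Z4: Z = R = 20 Ω
Step 3 — Ladder network (open output): work backward from the far end, alternating series and parallel combinations. Z_in = 761 + j96.38 Ω = 767.1∠7.2° Ω.
Step 4 — Power factor: PF = cos(φ) = Re(Z)/|Z| = 761.01/767.09 = 0.9921.
Step 5 — Type: Im(Z) = 96.38 ⇒ lagging (phase φ = 7.2°).

PF = 0.9921 (lagging, φ = 7.2°)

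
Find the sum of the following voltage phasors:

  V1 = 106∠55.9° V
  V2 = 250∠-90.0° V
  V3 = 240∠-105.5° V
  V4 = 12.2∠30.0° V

Step 1 — Convert each phasor to rectangular form:
  V1 = 106·(cos(55.9°) + j·sin(55.9°)) = 59.43 + j87.77 V
  V2 = 250·(cos(-90.0°) + j·sin(-90.0°)) = 0 - j250 V
  V3 = 240·(cos(-105.5°) + j·sin(-105.5°)) = -64.14 - j231.3 V
  V4 = 12.2·(cos(30.0°) + j·sin(30.0°)) = 10.57 + j6.1 V
Step 2 — Sum components: V_total = 5.856 - j387.4 V.
Step 3 — Convert to polar: |V_total| = 387.4 V, ∠V_total = -89.1°.

V_total = 387.4∠-89.1° V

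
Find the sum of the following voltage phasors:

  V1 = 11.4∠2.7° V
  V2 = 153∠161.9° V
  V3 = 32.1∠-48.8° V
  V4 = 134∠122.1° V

Step 1 — Convert each phasor to rectangular form:
  V1 = 11.4·(cos(2.7°) + j·sin(2.7°)) = 11.39 + j0.537 V
  V2 = 153·(cos(161.9°) + j·sin(161.9°)) = -145.4 + j47.53 V
  V3 = 32.1·(cos(-48.8°) + j·sin(-48.8°)) = 21.14 - j24.15 V
  V4 = 134·(cos(122.1°) + j·sin(122.1°)) = -71.21 + j113.5 V
Step 2 — Sum components: V_total = -184.1 + j137.4 V.
Step 3 — Convert to polar: |V_total| = 229.7 V, ∠V_total = 143.3°.

V_total = 229.7∠143.3° V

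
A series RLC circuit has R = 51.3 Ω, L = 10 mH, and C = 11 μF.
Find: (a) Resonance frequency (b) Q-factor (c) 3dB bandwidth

Step 1 — Resonance condition Im(Z)=0 gives ω₀ = 1/√(LC).
Step 2 — ω₀ = 1/√(0.01·1.1e-05) = 3015 rad/s.
Step 3 — f₀ = ω₀/(2π) = 479.9 Hz.
Step 4 — Series Q: Q = ω₀L/R = 3015·0.01/51.3 = 0.5877.
Step 5 — 3dB bandwidth: Δω = ω₀/Q = 5130 rad/s; BW = Δω/(2π) = 816.5 Hz.

(a) f₀ = 479.9 Hz  (b) Q = 0.5877  (c) BW = 816.5 Hz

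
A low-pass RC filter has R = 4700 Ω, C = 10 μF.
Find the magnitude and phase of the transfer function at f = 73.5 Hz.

Step 1 — Angular frequency: ω = 2π·73.5 = 461.8 rad/s.
Step 2 — Transfer function: H(jω) = 1/(1 + jωRC).
Step 3 — Denominator: 1 + jωRC = 1 + j·461.8·4700·1e-05 = 1 + j21.71.
Step 4 — H = 0.002118 - j0.04597.
Step 5 — Magnitude: |H| = 0.04602 (-26.7 dB); phase: φ = -87.4°.

|H| = 0.04602 (-26.7 dB), φ = -87.4°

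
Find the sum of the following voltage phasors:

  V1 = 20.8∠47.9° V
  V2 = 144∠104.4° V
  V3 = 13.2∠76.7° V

Step 1 — Convert each phasor to rectangular form:
  V1 = 20.8·(cos(47.9°) + j·sin(47.9°)) = 13.94 + j15.43 V
  V2 = 144·(cos(104.4°) + j·sin(104.4°)) = -35.81 + j139.5 V
  V3 = 13.2·(cos(76.7°) + j·sin(76.7°)) = 3.037 + j12.85 V
Step 2 — Sum components: V_total = -18.83 + j167.8 V.
Step 3 — Convert to polar: |V_total| = 168.8 V, ∠V_total = 96.4°.

V_total = 168.8∠96.4° V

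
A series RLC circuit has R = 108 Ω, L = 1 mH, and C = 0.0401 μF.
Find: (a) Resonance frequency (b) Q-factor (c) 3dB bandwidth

Step 1 — Resonance condition Im(Z)=0 gives ω₀ = 1/√(LC).
Step 2 — ω₀ = 1/√(0.001·4.01e-08) = 1.579e+05 rad/s.
Step 3 — f₀ = ω₀/(2π) = 2.513e+04 Hz.
Step 4 — Series Q: Q = ω₀L/R = 1.579e+05·0.001/108 = 1.462.
Step 5 — 3dB bandwidth: Δω = ω₀/Q = 1.08e+05 rad/s; BW = Δω/(2π) = 1.719e+04 Hz.

(a) f₀ = 2.513e+04 Hz  (b) Q = 1.462  (c) BW = 1.719e+04 Hz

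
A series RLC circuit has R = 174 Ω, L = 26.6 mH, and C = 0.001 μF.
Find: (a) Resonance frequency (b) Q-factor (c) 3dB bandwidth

Step 1 — Resonance condition Im(Z)=0 gives ω₀ = 1/√(LC).
Step 2 — ω₀ = 1/√(0.0266·1e-09) = 1.939e+05 rad/s.
Step 3 — f₀ = ω₀/(2π) = 3.086e+04 Hz.
Step 4 — Series Q: Q = ω₀L/R = 1.939e+05·0.0266/174 = 29.64.
Step 5 — 3dB bandwidth: Δω = ω₀/Q = 6541 rad/s; BW = Δω/(2π) = 1041 Hz.

(a) f₀ = 3.086e+04 Hz  (b) Q = 29.64  (c) BW = 1041 Hz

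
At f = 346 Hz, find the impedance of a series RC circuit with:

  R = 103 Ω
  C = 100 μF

Step 1 — Angular frequency: ω = 2π·f = 2π·346 = 2174 rad/s.
Step 2 — Component impedances:
  R: Z = R = 103 Ω
  C: Z = 1/(jωC) = -j/(ω·C) = 0 - j4.6 Ω
Step 3 — Series combination: Z_total = R + C = 103 - j4.6 Ω = 103.1∠-2.6° Ω.

Z = 103 - j4.6 Ω = 103.1∠-2.6° Ω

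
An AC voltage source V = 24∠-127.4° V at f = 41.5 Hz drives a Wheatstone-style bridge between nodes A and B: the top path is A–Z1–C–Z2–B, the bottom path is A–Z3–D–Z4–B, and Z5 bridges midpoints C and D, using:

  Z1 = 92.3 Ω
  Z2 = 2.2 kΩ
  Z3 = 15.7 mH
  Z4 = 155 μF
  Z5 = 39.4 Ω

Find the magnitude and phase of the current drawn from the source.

Step 1 — Angular frequency: ω = 2π·f = 2π·41.5 = 260.8 rad/s.
Step 2 — Component impedances:
  Z1: Z = R = 92.3 Ω
  Z2: Z = R = 2200 Ω
  Z3: Z = jωL = j·260.8·0.0157 = 0 + j4.094 Ω
  Z4: Z = 1/(jωC) = -j/(ω·C) = 0 - j24.74 Ω
  Z5: Z = R = 39.4 Ω
Step 3 — Bridge requires nodal analysis (the Z5 bridge couples midpoints C and D, so the two paths cannot be reduced to a simple series/parallel combination). Setting node B to ground and injecting 1 A at node A, the 3-node admittance system at A, C, D solves to V_A = Z_AB = 0.3754 - j20.65 Ω = 20.65∠-89.0° Ω.
Step 4 — Source phasor: V = 24∠-127.4° V = -14.58 - j19.07 V.
Step 5 — Ohm's law: I = V / Z_total = (-14.58 - j19.07) / (0.3754 - j20.65) = 0.9102 - j0.7225 A.
Step 6 — Convert to polar: |I| = 1.162 A, ∠I = -38.4°.

I = 1.162∠-38.4° A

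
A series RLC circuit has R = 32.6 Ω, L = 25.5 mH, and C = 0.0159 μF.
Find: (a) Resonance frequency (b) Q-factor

Step 1 — Resonance condition Im(Z)=0 gives ω₀ = 1/√(LC).
Step 2 — ω₀ = 1/√(0.0255·1.59e-08) = 4.966e+04 rad/s.
Step 3 — f₀ = ω₀/(2π) = 7904 Hz.
Step 4 — Series Q: Q = ω₀L/R = 4.966e+04·0.0255/32.6 = 38.85.

(a) f₀ = 7904 Hz  (b) Q = 38.85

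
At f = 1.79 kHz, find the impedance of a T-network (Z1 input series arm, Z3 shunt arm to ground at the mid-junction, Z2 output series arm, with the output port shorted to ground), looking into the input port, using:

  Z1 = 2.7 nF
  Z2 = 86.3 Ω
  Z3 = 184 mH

Step 1 — Angular frequency: ω = 2π·f = 2π·1790 = 1.125e+04 rad/s.
Step 2 — Component impedances:
  Z1: Z = 1/(jωC) = -j/(ω·C) = 0 - j3.293e+04 Ω
  Z2: Z = R = 86.3 Ω
  Z3: Z = jωL = j·1.125e+04·0.184 = 0 + j2069 Ω
Step 3 — With the output port shorted to ground, the output series arm Z2 runs from the junction to ground; the shunt arm Z3 also runs from the junction to ground. They appear in parallel: Z3 || Z2 = 86.15 + j3.593 Ω.
Step 4 — Series with input arm Z1: Z_in = Z1 + (Z3 || Z2) = 86.15 - j3.293e+04 Ω = 3.293e+04∠-89.9° Ω.

Z = 86.15 - j3.293e+04 Ω = 3.293e+04∠-89.9° Ω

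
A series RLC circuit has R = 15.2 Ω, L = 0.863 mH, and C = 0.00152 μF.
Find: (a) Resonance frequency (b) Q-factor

Step 1 — Resonance condition Im(Z)=0 gives ω₀ = 1/√(LC).
Step 2 — ω₀ = 1/√(0.000863·1.52e-09) = 8.731e+05 rad/s.
Step 3 — f₀ = ω₀/(2π) = 1.39e+05 Hz.
Step 4 — Series Q: Q = ω₀L/R = 8.731e+05·0.000863/15.2 = 49.57.

(a) f₀ = 1.39e+05 Hz  (b) Q = 49.57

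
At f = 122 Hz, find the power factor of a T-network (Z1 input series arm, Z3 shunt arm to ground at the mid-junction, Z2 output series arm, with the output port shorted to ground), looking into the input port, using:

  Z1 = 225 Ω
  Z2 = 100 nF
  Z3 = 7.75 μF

Step 1 — Angular frequency: ω = 2π·f = 2π·122 = 766.5 rad/s.
Step 2 — Component impedances:
  Z1: Z = R = 225 Ω
  Z2: Z = 1/(jωC) = -j/(ω·C) = 0 - j1.305e+04 Ω
  Z3: Z = 1/(jωC) = -j/(ω·C) = 0 - j168.3 Ω
Step 3 — With the output port shorted to ground, the output series arm Z2 runs from the junction to ground; the shunt arm Z3 also runs from the junction to ground. They appear in parallel: Z3 || Z2 = 0 - j166.2 Ω.
Step 4 — Series with input arm Z1: Z_in = Z1 + (Z3 || Z2) = 225 - j166.2 Ω = 279.7∠-36.4° Ω.
Step 5 — Power factor: PF = cos(φ) = Re(Z)/|Z| = 225/279.7 = 0.8044.
Step 6 — Type: Im(Z) = -166.2 ⇒ leading (phase φ = -36.4°).

PF = 0.8044 (leading, φ = -36.4°)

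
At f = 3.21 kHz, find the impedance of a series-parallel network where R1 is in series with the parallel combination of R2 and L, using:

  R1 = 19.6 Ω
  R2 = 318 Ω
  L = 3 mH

Step 1 — Angular frequency: ω = 2π·f = 2π·3210 = 2.017e+04 rad/s.
Step 2 — Component impedances:
  R1: Z = R = 19.6 Ω
  R2: Z = R = 318 Ω
  L: Z = jωL = j·2.017e+04·0.003 = 0 + j60.51 Ω
Step 3 — Parallel branch: R2 || L = 1/(1/R2 + 1/L) = 11.11 + j58.39 Ω.
Step 4 — Series with R1: Z_total = R1 + (R2 || L) = 30.71 + j58.39 Ω = 65.98∠62.3° Ω.

Z = 30.71 + j58.39 Ω = 65.98∠62.3° Ω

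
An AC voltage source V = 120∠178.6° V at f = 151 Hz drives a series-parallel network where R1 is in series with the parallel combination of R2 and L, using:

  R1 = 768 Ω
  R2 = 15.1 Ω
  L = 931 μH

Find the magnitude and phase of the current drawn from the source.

Step 1 — Angular frequency: ω = 2π·f = 2π·151 = 948.8 rad/s.
Step 2 — Component impedances:
  R1: Z = R = 768 Ω
  R2: Z = R = 15.1 Ω
  L: Z = jωL = j·948.8·0.000931 = 0 + j0.8833 Ω
Step 3 — Parallel branch: R2 || L = 1/(1/R2 + 1/L) = 0.05149 + j0.8803 Ω.
Step 4 — Series with R1: Z_total = R1 + (R2 || L) = 768.1 + j0.8803 Ω = 768.1∠0.1° Ω.
Step 5 — Source phasor: V = 120∠178.6° V = -120 + j2.932 V.
Step 6 — Ohm's law: I = V / Z_total = (-120 + j2.932) / (768.1 + j0.8803) = -0.1562 + j0.003996 A.
Step 7 — Convert to polar: |I| = 0.1562 A, ∠I = 178.5°.

I = 0.1562∠178.5° A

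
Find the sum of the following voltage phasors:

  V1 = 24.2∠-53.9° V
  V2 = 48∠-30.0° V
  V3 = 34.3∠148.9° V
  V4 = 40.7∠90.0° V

Step 1 — Convert each phasor to rectangular form:
  V1 = 24.2·(cos(-53.9°) + j·sin(-53.9°)) = 14.26 - j19.55 V
  V2 = 48·(cos(-30.0°) + j·sin(-30.0°)) = 41.57 - j24 V
  V3 = 34.3·(cos(148.9°) + j·sin(148.9°)) = -29.37 + j17.72 V
  V4 = 40.7·(cos(90.0°) + j·sin(90.0°)) = 0 + j40.7 V
Step 2 — Sum components: V_total = 26.46 + j14.86 V.
Step 3 — Convert to polar: |V_total| = 30.35 V, ∠V_total = 29.3°.

V_total = 30.35∠29.3° V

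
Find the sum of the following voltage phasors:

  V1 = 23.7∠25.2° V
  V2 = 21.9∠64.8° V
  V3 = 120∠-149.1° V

Step 1 — Convert each phasor to rectangular form:
  V1 = 23.7·(cos(25.2°) + j·sin(25.2°)) = 21.44 + j10.09 V
  V2 = 21.9·(cos(64.8°) + j·sin(64.8°)) = 9.325 + j19.82 V
  V3 = 120·(cos(-149.1°) + j·sin(-149.1°)) = -103 - j61.62 V
Step 2 — Sum components: V_total = -72.2 - j31.72 V.
Step 3 — Convert to polar: |V_total| = 78.86 V, ∠V_total = -156.3°.

V_total = 78.86∠-156.3° V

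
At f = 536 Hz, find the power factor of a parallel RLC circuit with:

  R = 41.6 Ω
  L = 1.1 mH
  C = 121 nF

Step 1 — Angular frequency: ω = 2π·f = 2π·536 = 3368 rad/s.
Step 2 — Component impedances:
  R: Z = R = 41.6 Ω
  L: Z = jωL = j·3368·0.0011 = 0 + j3.705 Ω
  C: Z = 1/(jωC) = -j/(ω·C) = 0 - j2454 Ω
Step 3 — Parallel combination: 1/Z_total = 1/R + 1/L + 1/C; Z_total = 0.3283 + j3.681 Ω = 3.695∠84.9° Ω.
Step 4 — Power factor: PF = cos(φ) = Re(Z)/|Z| = 0.328286/3.6955 = 0.08883.
Step 5 — Type: Im(Z) = 3.681 ⇒ lagging (phase φ = 84.9°).

PF = 0.08883 (lagging, φ = 84.9°)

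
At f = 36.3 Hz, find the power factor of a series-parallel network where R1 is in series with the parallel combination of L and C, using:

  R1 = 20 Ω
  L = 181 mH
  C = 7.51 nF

Step 1 — Angular frequency: ω = 2π·f = 2π·36.3 = 228.1 rad/s.
Step 2 — Component impedances:
  R1: Z = R = 20 Ω
  L: Z = jωL = j·228.1·0.181 = 0 + j41.28 Ω
  C: Z = 1/(jωC) = -j/(ω·C) = 0 - j5.838e+05 Ω
Step 3 — Parallel branch: L || C = 1/(1/L + 1/C) = 0 + j41.29 Ω.
Step 4 — Series with R1: Z_total = R1 + (L || C) = 20 + j41.29 Ω = 45.87∠64.2° Ω.
Step 5 — Power factor: PF = cos(φ) = Re(Z)/|Z| = 20/45.87 = 0.436.
Step 6 — Type: Im(Z) = 41.29 ⇒ lagging (phase φ = 64.2°).

PF = 0.436 (lagging, φ = 64.2°)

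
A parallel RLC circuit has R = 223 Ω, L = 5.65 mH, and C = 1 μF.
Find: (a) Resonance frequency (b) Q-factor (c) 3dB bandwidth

Step 1 — Resonance: ω₀ = 1/√(LC) = 1/√(0.00565·1e-06) = 1.33e+04 rad/s.
Step 2 — f₀ = ω₀/(2π) = 2117 Hz.
Step 3 — Parallel Q: Q = R/(ω₀L) = 223/(1.33e+04·0.00565) = 2.967.
Step 4 — Bandwidth: Δω = ω₀/Q = 4484 rad/s; BW = Δω/(2π) = 713.7 Hz.

(a) f₀ = 2117 Hz  (b) Q = 2.967  (c) BW = 713.7 Hz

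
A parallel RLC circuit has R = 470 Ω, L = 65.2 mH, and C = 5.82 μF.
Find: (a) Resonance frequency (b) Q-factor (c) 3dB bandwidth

Step 1 — Resonance: ω₀ = 1/√(LC) = 1/√(0.0652·5.82e-06) = 1623 rad/s.
Step 2 — f₀ = ω₀/(2π) = 258.4 Hz.
Step 3 — Parallel Q: Q = R/(ω₀L) = 470/(1623·0.0652) = 4.441.
Step 4 — Bandwidth: Δω = ω₀/Q = 365.6 rad/s; BW = Δω/(2π) = 58.18 Hz.

(a) f₀ = 258.4 Hz  (b) Q = 4.441  (c) BW = 58.18 Hz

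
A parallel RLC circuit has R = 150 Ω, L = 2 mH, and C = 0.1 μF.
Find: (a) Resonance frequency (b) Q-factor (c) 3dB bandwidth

Step 1 — Resonance: ω₀ = 1/√(LC) = 1/√(0.002·1e-07) = 7.071e+04 rad/s.
Step 2 — f₀ = ω₀/(2π) = 1.125e+04 Hz.
Step 3 — Parallel Q: Q = R/(ω₀L) = 150/(7.071e+04·0.002) = 1.061.
Step 4 — Bandwidth: Δω = ω₀/Q = 6.667e+04 rad/s; BW = Δω/(2π) = 1.061e+04 Hz.

(a) f₀ = 1.125e+04 Hz  (b) Q = 1.061  (c) BW = 1.061e+04 Hz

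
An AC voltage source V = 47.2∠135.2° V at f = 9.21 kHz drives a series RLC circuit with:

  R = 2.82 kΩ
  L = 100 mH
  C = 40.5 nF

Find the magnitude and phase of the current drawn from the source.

Step 1 — Angular frequency: ω = 2π·f = 2π·9210 = 5.787e+04 rad/s.
Step 2 — Component impedances:
  R: Z = R = 2820 Ω
  L: Z = jωL = j·5.787e+04·0.1 = 0 + j5787 Ω
  C: Z = 1/(jωC) = -j/(ω·C) = 0 - j426.7 Ω
Step 3 — Series combination: Z_total = R + L + C = 2820 + j5360 Ω = 6057∠62.3° Ω.
Step 4 — Source phasor: V = 47.2∠135.2° V = -33.49 + j33.26 V.
Step 5 — Ohm's law: I = V / Z_total = (-33.49 + j33.26) / (2820 + j5360) = 0.002285 + j0.007451 A.
Step 6 — Convert to polar: |I| = 0.007793 A, ∠I = 72.9°.

I = 0.007793∠72.9° A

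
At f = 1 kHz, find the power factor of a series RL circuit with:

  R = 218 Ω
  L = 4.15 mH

Step 1 — Angular frequency: ω = 2π·f = 2π·1000 = 6283 rad/s.
Step 2 — Component impedances:
  R: Z = R = 218 Ω
  L: Z = jωL = j·6283·0.00415 = 0 + j26.08 Ω
Step 3 — Series combination: Z_total = R + L = 218 + j26.08 Ω = 219.6∠6.8° Ω.
Step 4 — Power factor: PF = cos(φ) = Re(Z)/|Z| = 218/219.55 = 0.9929.
Step 5 — Type: Im(Z) = 26.08 ⇒ lagging (phase φ = 6.8°).

PF = 0.9929 (lagging, φ = 6.8°)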